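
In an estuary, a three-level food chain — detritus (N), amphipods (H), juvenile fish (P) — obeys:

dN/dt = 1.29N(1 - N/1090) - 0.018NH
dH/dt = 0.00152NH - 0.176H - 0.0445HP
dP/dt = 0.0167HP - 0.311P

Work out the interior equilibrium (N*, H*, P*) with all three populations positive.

N* ≈ 807, H* ≈ 18.6, P* ≈ 23.6

From dP/dt = 0: 0.0167H* = 0.311, so H* = 18.6.
From dN/dt = 0: 1.29(1 - N*/1090) = 0.018·18.6, giving N* = 1090·(1 - 0.26) = 807.
From dH/dt = 0: 0.00152·807 - 0.176 = 0.0445P*, so P* = 1.05/0.0445 = 23.6.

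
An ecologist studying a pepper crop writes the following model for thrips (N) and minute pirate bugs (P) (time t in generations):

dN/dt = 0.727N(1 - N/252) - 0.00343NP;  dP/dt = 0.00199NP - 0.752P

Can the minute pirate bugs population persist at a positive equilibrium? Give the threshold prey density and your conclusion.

The predator equation gives dP/dt > 0 only when N > 0.752/0.00199 = 378.
Without the predator, N → K = 252. Since 252 < 378, the predator cannot invade.

Threshold N = 378; K < 378, so no, the predator goes extinct.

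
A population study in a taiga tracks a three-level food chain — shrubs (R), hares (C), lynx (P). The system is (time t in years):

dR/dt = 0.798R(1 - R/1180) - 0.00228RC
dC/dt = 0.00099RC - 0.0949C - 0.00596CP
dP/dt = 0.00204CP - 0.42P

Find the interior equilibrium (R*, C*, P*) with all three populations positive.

R* ≈ 486, C* ≈ 206, P* ≈ 64.8

From dP/dt = 0: 0.00204C* = 0.42, so C* = 206.
From dR/dt = 0: 0.798(1 - R*/1180) = 0.00228·206, giving R* = 1180·(1 - 0.588) = 486.
From dC/dt = 0: 0.00099·486 - 0.0949 = 0.00596P*, so P* = 0.386/0.00596 = 64.8.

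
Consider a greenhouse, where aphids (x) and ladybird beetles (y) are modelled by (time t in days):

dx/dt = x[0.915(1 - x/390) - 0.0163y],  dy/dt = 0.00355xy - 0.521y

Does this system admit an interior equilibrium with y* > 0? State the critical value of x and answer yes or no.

Threshold x = 147; K > 147, so yes, the predator persists.

The predator equation gives dy/dt > 0 only when x > 0.521/0.00355 = 147.
Without the predator, x → K = 390. Since 390 > 147, the predator can invade and persist.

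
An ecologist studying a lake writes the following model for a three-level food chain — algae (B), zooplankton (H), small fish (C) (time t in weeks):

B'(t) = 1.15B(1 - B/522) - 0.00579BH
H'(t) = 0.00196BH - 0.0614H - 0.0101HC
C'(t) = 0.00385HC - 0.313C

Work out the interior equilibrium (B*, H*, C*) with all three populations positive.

B* ≈ 308, H* ≈ 81.3, C* ≈ 53.8

From dC/dt = 0: 0.00385H* = 0.313, so H* = 81.3.
From dB/dt = 0: 1.15(1 - B*/522) = 0.00579·81.3, giving B* = 522·(1 - 0.409) = 308.
From dH/dt = 0: 0.00196·308 - 0.0614 = 0.0101C*, so C* = 0.543/0.0101 = 53.8.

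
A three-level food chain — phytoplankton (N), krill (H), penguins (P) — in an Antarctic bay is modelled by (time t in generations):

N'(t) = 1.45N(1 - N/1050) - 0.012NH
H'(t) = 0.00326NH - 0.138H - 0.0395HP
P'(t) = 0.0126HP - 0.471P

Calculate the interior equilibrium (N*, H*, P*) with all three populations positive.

From dP/dt = 0: 0.0126H* = 0.471, so H* = 37.4.
From dN/dt = 0: 1.45(1 - N*/1050) = 0.012·37.4, giving N* = 1050·(1 - 0.309) = 725.
From dH/dt = 0: 0.00326·725 - 0.138 = 0.0395P*, so P* = 2.23/0.0395 = 56.4.

N* ≈ 725, H* ≈ 37.4, P* ≈ 56.4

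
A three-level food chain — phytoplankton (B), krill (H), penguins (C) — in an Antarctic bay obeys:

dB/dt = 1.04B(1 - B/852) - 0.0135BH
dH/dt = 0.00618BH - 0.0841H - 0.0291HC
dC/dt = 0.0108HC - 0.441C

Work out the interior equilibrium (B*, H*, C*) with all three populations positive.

From dC/dt = 0: 0.0108H* = 0.441, so H* = 40.8.
From dB/dt = 0: 1.04(1 - B*/852) = 0.0135·40.8, giving B* = 852·(1 - 0.53) = 400.
From dH/dt = 0: 0.00618·400 - 0.0841 = 0.0291C*, so C* = 2.39/0.0291 = 82.1.

B* ≈ 400, H* ≈ 40.8, C* ≈ 82.1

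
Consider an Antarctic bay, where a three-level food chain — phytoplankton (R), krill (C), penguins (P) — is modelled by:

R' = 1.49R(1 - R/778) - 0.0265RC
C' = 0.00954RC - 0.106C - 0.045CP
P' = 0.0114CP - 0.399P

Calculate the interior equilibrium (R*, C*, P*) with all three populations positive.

From dP/dt = 0: 0.0114C* = 0.399, so C* = 35.
From dR/dt = 0: 1.49(1 - R*/778) = 0.0265·35, giving R* = 778·(1 - 0.622) = 294.
From dC/dt = 0: 0.00954·294 - 0.106 = 0.045P*, so P* = 2.7/0.045 = 59.9.

R* ≈ 294, C* ≈ 35, P* ≈ 59.9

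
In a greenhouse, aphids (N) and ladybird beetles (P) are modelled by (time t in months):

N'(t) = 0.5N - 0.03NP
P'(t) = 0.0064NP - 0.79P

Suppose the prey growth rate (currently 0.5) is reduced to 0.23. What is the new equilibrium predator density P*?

P* ≈ 7.67

At the interior fixed point, setting dN/dt = 0 with N > 0 fixes P* = (prey growth rate)/(NP coefficient) — independent of the other coefficients.
With the change, P* = 0.23/0.03 = 7.67; it falls from 16.7.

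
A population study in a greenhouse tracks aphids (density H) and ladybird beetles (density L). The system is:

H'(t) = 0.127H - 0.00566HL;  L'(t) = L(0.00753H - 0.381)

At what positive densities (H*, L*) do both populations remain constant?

H* ≈ 50.6, L* ≈ 22.4

Set dL/dt = 0 with L > 0: 0.00753H - 0.381 = 0, so H* = 0.381/0.00753 = 50.6.
Set dH/dt = 0 with H > 0: 0.127 - 0.00566L = 0, so L* = 0.127/0.00566 = 22.4.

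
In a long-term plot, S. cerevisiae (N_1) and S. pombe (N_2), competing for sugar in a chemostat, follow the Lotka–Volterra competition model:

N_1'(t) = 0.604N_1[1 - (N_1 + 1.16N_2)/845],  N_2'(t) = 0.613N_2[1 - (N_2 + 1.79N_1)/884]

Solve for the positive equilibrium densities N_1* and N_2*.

N_1* ≈ 168, N_2* ≈ 584

Setting both brackets to zero gives the nullclines N_1 + 1.16N_2 = 845 and 1.79N_1 + N_2 = 884.
Substituting N_2 = 884 - 1.79N_1 into the first: N_1(1 - 1.16·1.79) = 845 - 1.16·884.
So N_1* = -180/-1.08 = 168, and then N_2* = 884 - 1.79·168 = 584.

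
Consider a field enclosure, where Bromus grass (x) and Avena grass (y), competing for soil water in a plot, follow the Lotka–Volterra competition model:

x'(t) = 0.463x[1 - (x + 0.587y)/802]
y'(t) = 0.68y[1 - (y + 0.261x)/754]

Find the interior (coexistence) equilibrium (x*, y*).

x* ≈ 424, y* ≈ 643

Setting both brackets to zero gives the nullclines x + 0.587y = 802 and 0.261x + y = 754.
Substituting y = 754 - 0.261x into the first: x(1 - 0.587·0.261) = 802 - 0.587·754.
So x* = 359/0.847 = 424, and then y* = 754 - 0.261·424 = 643.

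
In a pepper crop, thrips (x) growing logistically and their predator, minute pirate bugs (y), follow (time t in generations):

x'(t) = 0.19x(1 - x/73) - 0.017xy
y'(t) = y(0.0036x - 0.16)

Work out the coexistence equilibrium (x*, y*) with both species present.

x* ≈ 44.4, y* ≈ 4.37

From dy/dt = 0 with y > 0: 0.0036x* = 0.16, so x* = 44.4.
Substitute into dx/dt = 0: 0.19(1 - 44.4/73) = 0.017y*.
The bracket is 0.391, giving y* = 0.0743/0.017 = 4.37.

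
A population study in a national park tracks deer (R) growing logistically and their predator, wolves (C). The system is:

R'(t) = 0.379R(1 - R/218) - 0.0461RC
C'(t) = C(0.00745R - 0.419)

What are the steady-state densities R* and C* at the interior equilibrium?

From dC/dt = 0 with C > 0: 0.00745R* = 0.419, so R* = 56.2.
Substitute into dR/dt = 0: 0.379(1 - 56.2/218) = 0.0461C*.
The bracket is 0.742, giving C* = 0.281/0.0461 = 6.1.

R* ≈ 56.2, C* ≈ 6.1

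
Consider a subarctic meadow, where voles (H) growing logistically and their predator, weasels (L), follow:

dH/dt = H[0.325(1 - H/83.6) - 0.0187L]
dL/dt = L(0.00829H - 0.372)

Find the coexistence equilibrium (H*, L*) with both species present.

From dL/dt = 0 with L > 0: 0.00829H* = 0.372, so H* = 44.9.
Substitute into dH/dt = 0: 0.325(1 - 44.9/83.6) = 0.0187L*.
The bracket is 0.463, giving L* = 0.151/0.0187 = 8.05.

H* ≈ 44.9, L* ≈ 8.05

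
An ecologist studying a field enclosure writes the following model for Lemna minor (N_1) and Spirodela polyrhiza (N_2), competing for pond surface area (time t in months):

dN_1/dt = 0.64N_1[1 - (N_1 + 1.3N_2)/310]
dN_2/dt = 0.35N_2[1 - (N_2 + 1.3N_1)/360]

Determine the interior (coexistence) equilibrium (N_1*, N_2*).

N_1* ≈ 229, N_2* ≈ 62.3

Setting both brackets to zero gives the nullclines N_1 + 1.3N_2 = 310 and 1.3N_1 + N_2 = 360.
Substituting N_2 = 360 - 1.3N_1 into the first: N_1(1 - 1.3·1.3) = 310 - 1.3·360.
So N_1* = -158/-0.69 = 229, and then N_2* = 360 - 1.3·229 = 62.3.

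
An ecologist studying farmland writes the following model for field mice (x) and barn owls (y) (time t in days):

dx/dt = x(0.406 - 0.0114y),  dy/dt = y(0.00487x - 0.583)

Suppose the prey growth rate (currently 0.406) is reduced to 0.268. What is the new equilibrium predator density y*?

At the interior fixed point, setting dx/dt = 0 with x > 0 fixes y* = (prey growth rate)/(xy coefficient) — independent of the other coefficients.
With the change, y* = 0.268/0.0114 = 23.5; it falls from 35.6.

y* ≈ 23.5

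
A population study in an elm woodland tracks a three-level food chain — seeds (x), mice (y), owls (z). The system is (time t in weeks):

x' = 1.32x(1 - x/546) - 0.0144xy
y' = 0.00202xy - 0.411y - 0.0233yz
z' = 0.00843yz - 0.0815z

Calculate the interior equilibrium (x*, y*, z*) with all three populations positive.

x* ≈ 488, y* ≈ 9.67, z* ≈ 24.7

From dz/dt = 0: 0.00843y* = 0.0815, so y* = 9.67.
From dx/dt = 0: 1.32(1 - x*/546) = 0.0144·9.67, giving x* = 546·(1 - 0.105) = 488.
From dy/dt = 0: 0.00202·488 - 0.411 = 0.0233z*, so z* = 0.576/0.0233 = 24.7.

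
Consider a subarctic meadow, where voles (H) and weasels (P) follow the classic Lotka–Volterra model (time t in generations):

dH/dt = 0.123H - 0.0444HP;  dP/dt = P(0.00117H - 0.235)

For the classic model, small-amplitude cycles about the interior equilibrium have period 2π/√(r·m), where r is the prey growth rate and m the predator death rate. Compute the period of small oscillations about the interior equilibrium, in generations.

Here r = 0.123 and m = 0.235, so r·m = 0.0289.
ω = √0.0289 = 0.17 per generation, hence T = 2π/ω ≈ 37 generations.

T ≈ 37 generations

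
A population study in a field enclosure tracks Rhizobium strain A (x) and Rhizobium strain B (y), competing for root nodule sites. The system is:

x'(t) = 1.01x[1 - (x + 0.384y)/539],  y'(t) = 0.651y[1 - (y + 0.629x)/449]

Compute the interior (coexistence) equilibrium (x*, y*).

Setting both brackets to zero gives the nullclines x + 0.384y = 539 and 0.629x + y = 449.
Substituting y = 449 - 0.629x into the first: x(1 - 0.384·0.629) = 539 - 0.384·449.
So x* = 367/0.758 = 483, and then y* = 449 - 0.629·483 = 145.

x* ≈ 483, y* ≈ 145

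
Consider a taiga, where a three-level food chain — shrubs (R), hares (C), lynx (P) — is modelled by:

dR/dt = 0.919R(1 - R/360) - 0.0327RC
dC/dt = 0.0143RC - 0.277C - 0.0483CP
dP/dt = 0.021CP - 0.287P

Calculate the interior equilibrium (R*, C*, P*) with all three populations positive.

From dP/dt = 0: 0.021C* = 0.287, so C* = 13.7.
From dR/dt = 0: 0.919(1 - R*/360) = 0.0327·13.7, giving R* = 360·(1 - 0.486) = 185.
From dC/dt = 0: 0.0143·185 - 0.277 = 0.0483P*, so P* = 2.37/0.0483 = 49.

R* ≈ 185, C* ≈ 13.7, P* ≈ 49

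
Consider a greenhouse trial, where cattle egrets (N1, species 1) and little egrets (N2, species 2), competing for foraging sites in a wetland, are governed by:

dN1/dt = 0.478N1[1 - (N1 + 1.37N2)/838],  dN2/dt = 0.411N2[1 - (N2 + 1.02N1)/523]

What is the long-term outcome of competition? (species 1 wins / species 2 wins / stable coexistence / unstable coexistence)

species 1 excludes species 2

Compare the nullcline intercepts: K1/α12 = 838/1.37 = 612 > K2 = 523; K2/α21 = 523/1.02 = 513 < K1 = 838.
Since the inequalities point opposite ways, species 1 can invade but species 2 cannot.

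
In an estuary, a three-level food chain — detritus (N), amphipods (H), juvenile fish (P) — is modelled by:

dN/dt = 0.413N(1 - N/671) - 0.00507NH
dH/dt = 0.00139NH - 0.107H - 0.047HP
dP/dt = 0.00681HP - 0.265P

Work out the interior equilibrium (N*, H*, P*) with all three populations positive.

N* ≈ 350, H* ≈ 38.9, P* ≈ 8.09

From dP/dt = 0: 0.00681H* = 0.265, so H* = 38.9.
From dN/dt = 0: 0.413(1 - N*/671) = 0.00507·38.9, giving N* = 671·(1 - 0.478) = 350.
From dH/dt = 0: 0.00139·350 - 0.107 = 0.047P*, so P* = 0.38/0.047 = 8.09.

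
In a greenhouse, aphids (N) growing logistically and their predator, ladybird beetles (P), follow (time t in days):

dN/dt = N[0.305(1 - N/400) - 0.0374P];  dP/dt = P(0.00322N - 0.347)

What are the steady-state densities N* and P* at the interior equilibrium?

From dP/dt = 0 with P > 0: 0.00322N* = 0.347, so N* = 108.
Substitute into dN/dt = 0: 0.305(1 - 108/400) = 0.0374P*.
The bracket is 0.731, giving P* = 0.223/0.0374 = 5.96.

N* ≈ 108, P* ≈ 5.96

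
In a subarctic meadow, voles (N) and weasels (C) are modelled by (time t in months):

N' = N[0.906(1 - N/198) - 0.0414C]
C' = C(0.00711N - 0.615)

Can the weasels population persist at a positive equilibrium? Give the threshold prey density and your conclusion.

The predator equation gives dC/dt > 0 only when N > 0.615/0.00711 = 86.5.
Without the predator, N → K = 198. Since 198 > 86.5, the predator can invade and persist.

Threshold N = 86.5; K > 86.5, so yes, the predator persists.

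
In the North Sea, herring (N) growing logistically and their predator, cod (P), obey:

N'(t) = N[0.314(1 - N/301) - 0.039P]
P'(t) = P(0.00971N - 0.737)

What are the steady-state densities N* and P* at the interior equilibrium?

From dP/dt = 0 with P > 0: 0.00971N* = 0.737, so N* = 75.9.
Substitute into dN/dt = 0: 0.314(1 - 75.9/301) = 0.039P*.
The bracket is 0.748, giving P* = 0.235/0.039 = 6.02.

N* ≈ 75.9, P* ≈ 6.02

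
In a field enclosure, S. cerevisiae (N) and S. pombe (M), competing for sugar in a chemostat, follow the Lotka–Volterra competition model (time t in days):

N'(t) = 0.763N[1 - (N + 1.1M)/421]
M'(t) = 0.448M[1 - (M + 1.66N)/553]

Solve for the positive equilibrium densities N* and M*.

N* ≈ 227, M* ≈ 177

Setting both brackets to zero gives the nullclines N + 1.1M = 421 and 1.66N + M = 553.
Substituting M = 553 - 1.66N into the first: N(1 - 1.1·1.66) = 421 - 1.1·553.
So N* = -187/-0.826 = 227, and then M* = 553 - 1.66·227 = 177.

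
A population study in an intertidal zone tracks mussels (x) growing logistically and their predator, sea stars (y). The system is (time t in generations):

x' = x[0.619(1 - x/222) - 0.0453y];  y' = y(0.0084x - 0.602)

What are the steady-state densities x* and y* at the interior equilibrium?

x* ≈ 71.7, y* ≈ 9.25

From dy/dt = 0 with y > 0: 0.0084x* = 0.602, so x* = 71.7.
Substitute into dx/dt = 0: 0.619(1 - 71.7/222) = 0.0453y*.
The bracket is 0.677, giving y* = 0.419/0.0453 = 9.25.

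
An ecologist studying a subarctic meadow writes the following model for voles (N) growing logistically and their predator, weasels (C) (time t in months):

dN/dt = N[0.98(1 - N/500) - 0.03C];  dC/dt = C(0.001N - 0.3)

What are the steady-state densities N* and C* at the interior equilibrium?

N* ≈ 300, C* ≈ 13.1

From dC/dt = 0 with C > 0: 0.001N* = 0.3, so N* = 300.
Substitute into dN/dt = 0: 0.98(1 - 300/500) = 0.03C*.
The bracket is 0.4, giving C* = 0.392/0.03 = 13.1.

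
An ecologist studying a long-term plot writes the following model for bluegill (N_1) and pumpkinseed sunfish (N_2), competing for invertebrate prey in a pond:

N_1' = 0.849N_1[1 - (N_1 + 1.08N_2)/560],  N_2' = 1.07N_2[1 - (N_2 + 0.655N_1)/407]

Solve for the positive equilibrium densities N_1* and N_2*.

Setting both brackets to zero gives the nullclines N_1 + 1.08N_2 = 560 and 0.655N_1 + N_2 = 407.
Substituting N_2 = 407 - 0.655N_1 into the first: N_1(1 - 1.08·0.655) = 560 - 1.08·407.
So N_1* = 120/0.293 = 412, and then N_2* = 407 - 0.655·412 = 137.

N_1* ≈ 412, N_2* ≈ 137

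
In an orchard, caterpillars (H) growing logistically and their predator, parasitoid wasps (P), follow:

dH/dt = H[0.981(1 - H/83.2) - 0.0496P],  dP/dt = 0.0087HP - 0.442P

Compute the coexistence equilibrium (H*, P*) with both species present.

H* ≈ 50.8, P* ≈ 7.7

From dP/dt = 0 with P > 0: 0.0087H* = 0.442, so H* = 50.8.
Substitute into dH/dt = 0: 0.981(1 - 50.8/83.2) = 0.0496P*.
The bracket is 0.389, giving P* = 0.382/0.0496 = 7.7.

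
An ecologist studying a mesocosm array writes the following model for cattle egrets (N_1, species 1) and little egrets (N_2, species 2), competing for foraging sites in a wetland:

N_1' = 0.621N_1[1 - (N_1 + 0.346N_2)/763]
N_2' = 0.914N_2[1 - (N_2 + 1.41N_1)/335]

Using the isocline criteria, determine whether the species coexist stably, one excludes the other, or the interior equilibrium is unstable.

Compare the nullcline intercepts: K1/α12 = 763/0.346 = 2210 > K2 = 335; K2/α21 = 335/1.41 = 238 < K1 = 763.
Since the inequalities point opposite ways, species 1 can invade but species 2 cannot.

species 1 excludes species 2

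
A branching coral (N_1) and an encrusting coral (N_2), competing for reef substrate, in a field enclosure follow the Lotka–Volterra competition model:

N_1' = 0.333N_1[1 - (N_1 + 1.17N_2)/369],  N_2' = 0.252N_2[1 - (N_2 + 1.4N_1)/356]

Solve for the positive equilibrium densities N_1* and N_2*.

Setting both brackets to zero gives the nullclines N_1 + 1.17N_2 = 369 and 1.4N_1 + N_2 = 356.
Substituting N_2 = 356 - 1.4N_1 into the first: N_1(1 - 1.17·1.4) = 369 - 1.17·356.
So N_1* = -47.5/-0.638 = 74.5, and then N_2* = 356 - 1.4·74.5 = 252.

N_1* ≈ 74.5, N_2* ≈ 252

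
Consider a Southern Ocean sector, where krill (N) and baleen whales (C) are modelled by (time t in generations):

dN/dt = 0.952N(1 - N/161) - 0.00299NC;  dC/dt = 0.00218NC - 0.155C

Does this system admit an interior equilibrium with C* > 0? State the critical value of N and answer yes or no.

The predator equation gives dC/dt > 0 only when N > 0.155/0.00218 = 71.1.
Without the predator, N → K = 161. Since 161 > 71.1, the predator can invade and persist.

Threshold N = 71.1; K > 71.1, so yes, the predator persists.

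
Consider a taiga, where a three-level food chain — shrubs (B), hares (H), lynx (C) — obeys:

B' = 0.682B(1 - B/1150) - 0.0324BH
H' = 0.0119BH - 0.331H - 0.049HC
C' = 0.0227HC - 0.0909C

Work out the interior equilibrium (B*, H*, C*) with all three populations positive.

B* ≈ 931, H* ≈ 4, C* ≈ 219

From dC/dt = 0: 0.0227H* = 0.0909, so H* = 4.
From dB/dt = 0: 0.682(1 - B*/1150) = 0.0324·4, giving B* = 1150·(1 - 0.19) = 931.
From dH/dt = 0: 0.0119·931 - 0.331 = 0.049C*, so C* = 10.8/0.049 = 219.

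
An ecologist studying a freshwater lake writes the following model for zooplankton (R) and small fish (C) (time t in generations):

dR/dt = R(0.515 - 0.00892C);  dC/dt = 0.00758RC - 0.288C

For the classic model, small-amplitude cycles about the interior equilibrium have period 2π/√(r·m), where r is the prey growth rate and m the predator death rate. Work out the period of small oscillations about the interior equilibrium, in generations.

T ≈ 16.3 generations

Here r = 0.515 and m = 0.288, so r·m = 0.148.
ω = √0.148 = 0.385 per generation, hence T = 2π/ω ≈ 16.3 generations.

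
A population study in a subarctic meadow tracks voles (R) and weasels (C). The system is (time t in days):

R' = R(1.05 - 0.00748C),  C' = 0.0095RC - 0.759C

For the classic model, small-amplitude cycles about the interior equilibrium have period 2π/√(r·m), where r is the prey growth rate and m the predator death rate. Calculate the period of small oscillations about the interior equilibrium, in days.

Here r = 1.05 and m = 0.759, so r·m = 0.797.
ω = √0.797 = 0.893 per day, hence T = 2π/ω ≈ 7.04 days.

T ≈ 7.04 days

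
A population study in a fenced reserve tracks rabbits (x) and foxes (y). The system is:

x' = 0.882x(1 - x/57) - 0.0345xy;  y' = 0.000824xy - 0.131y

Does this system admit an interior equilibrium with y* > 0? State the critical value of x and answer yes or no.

The predator equation gives dy/dt > 0 only when x > 0.131/0.000824 = 159.
Without the predator, x → K = 57. Since 57 < 159, the predator cannot invade.

Threshold x = 159; K < 159, so no, the predator goes extinct.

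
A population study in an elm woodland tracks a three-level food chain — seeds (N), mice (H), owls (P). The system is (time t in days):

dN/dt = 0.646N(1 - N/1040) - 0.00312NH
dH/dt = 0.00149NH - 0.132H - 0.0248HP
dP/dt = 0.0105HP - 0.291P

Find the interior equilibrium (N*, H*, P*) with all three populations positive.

From dP/dt = 0: 0.0105H* = 0.291, so H* = 27.7.
From dN/dt = 0: 0.646(1 - N*/1040) = 0.00312·27.7, giving N* = 1040·(1 - 0.134) = 901.
From dH/dt = 0: 0.00149·901 - 0.132 = 0.0248P*, so P* = 1.21/0.0248 = 48.8.

N* ≈ 901, H* ≈ 27.7, P* ≈ 48.8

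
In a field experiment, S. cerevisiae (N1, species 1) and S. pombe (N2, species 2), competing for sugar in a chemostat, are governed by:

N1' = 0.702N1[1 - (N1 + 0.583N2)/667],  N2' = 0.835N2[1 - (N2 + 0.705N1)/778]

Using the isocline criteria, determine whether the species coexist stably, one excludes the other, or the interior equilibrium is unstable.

Compare the nullcline intercepts: K1/α12 = 667/0.583 = 1140 > K2 = 778; K2/α21 = 778/0.705 = 1100 > K1 = 667.
Since both inequalities hold, each species can invade when rare, so the interior equilibrium is stable.

stable coexistence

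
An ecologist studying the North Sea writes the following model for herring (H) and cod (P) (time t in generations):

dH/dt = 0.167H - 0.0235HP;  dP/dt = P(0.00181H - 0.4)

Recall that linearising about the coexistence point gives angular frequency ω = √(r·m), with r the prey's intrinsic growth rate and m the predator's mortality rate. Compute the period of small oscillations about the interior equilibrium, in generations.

Here r = 0.167 and m = 0.4, so r·m = 0.0668.
ω = √0.0668 = 0.258 per generation, hence T = 2π/ω ≈ 24.3 generations.

T ≈ 24.3 generations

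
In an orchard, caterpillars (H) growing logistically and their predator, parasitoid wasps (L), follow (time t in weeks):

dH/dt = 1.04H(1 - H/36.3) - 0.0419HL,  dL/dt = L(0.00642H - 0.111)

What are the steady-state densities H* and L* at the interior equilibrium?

H* ≈ 17.3, L* ≈ 13

From dL/dt = 0 with L > 0: 0.00642H* = 0.111, so H* = 17.3.
Substitute into dH/dt = 0: 1.04(1 - 17.3/36.3) = 0.0419L*.
The bracket is 0.524, giving L* = 0.545/0.0419 = 13.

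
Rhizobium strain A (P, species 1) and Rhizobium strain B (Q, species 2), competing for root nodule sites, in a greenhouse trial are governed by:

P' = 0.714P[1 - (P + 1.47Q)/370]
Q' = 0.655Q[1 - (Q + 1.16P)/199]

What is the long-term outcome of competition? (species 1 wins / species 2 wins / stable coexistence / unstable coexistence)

species 1 excludes species 2

Compare the nullcline intercepts: K1/α12 = 370/1.47 = 252 > K2 = 199; K2/α21 = 199/1.16 = 172 < K1 = 370.
Since the inequalities point opposite ways, species 1 can invade but species 2 cannot.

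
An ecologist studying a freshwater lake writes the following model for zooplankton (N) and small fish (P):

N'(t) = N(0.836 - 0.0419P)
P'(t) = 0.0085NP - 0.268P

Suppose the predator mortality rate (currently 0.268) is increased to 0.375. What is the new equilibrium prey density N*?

At the interior fixed point, setting dP/dt = 0 with P > 0 fixes N* = (predator death rate)/(NP coefficient) — independent of the other coefficients.
With the change, N* = 0.375/0.0085 = 44.1; it rises from 31.5.

N* ≈ 44.1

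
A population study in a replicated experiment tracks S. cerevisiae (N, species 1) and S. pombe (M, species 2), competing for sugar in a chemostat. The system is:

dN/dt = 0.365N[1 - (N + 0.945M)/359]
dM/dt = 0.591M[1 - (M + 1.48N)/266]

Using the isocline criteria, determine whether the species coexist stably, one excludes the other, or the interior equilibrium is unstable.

species 1 excludes species 2

Compare the nullcline intercepts: K1/α12 = 359/0.945 = 380 > K2 = 266; K2/α21 = 266/1.48 = 180 < K1 = 359.
Since the inequalities point opposite ways, species 1 can invade but species 2 cannot.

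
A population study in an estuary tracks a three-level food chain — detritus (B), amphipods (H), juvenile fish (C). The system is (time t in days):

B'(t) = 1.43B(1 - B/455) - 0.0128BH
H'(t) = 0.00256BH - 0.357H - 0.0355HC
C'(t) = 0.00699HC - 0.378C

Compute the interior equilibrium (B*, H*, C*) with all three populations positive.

B* ≈ 235, H* ≈ 54.1, C* ≈ 6.87

From dC/dt = 0: 0.00699H* = 0.378, so H* = 54.1.
From dB/dt = 0: 1.43(1 - B*/455) = 0.0128·54.1, giving B* = 455·(1 - 0.484) = 235.
From dH/dt = 0: 0.00256·235 - 0.357 = 0.0355C*, so C* = 0.244/0.0355 = 6.87.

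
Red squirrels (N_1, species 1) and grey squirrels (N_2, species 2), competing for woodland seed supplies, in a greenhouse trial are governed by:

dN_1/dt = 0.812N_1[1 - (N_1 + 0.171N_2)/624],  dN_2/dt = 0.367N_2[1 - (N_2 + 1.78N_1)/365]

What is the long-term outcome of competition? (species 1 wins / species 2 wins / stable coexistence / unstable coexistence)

Compare the nullcline intercepts: K1/α12 = 624/0.171 = 3650 > K2 = 365; K2/α21 = 365/1.78 = 205 < K1 = 624.
Since the inequalities point opposite ways, species 1 can invade but species 2 cannot.

species 1 excludes species 2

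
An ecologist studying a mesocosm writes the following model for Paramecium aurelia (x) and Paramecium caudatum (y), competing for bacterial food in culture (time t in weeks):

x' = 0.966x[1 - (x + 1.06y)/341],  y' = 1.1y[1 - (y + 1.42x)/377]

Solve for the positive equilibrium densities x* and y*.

Setting both brackets to zero gives the nullclines x + 1.06y = 341 and 1.42x + y = 377.
Substituting y = 377 - 1.42x into the first: x(1 - 1.06·1.42) = 341 - 1.06·377.
So x* = -58.6/-0.505 = 116, and then y* = 377 - 1.42·116 = 212.

x* ≈ 116, y* ≈ 212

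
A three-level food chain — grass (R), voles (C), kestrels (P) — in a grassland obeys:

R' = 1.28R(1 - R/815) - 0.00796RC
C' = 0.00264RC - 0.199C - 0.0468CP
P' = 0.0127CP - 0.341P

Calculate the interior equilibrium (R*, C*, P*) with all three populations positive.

From dP/dt = 0: 0.0127C* = 0.341, so C* = 26.9.
From dR/dt = 0: 1.28(1 - R*/815) = 0.00796·26.9, giving R* = 815·(1 - 0.167) = 679.
From dC/dt = 0: 0.00264·679 - 0.199 = 0.0468P*, so P* = 1.59/0.0468 = 34.

R* ≈ 679, C* ≈ 26.9, P* ≈ 34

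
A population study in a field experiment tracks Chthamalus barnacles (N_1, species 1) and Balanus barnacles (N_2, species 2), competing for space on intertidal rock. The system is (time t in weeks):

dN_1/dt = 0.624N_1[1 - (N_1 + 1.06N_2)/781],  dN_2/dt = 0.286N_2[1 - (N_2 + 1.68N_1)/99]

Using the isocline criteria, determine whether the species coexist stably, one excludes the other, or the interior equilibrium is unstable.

species 1 excludes species 2

Compare the nullcline intercepts: K1/α12 = 781/1.06 = 737 > K2 = 99; K2/α21 = 99/1.68 = 58.9 < K1 = 781.
Since the inequalities point opposite ways, species 1 can invade but species 2 cannot.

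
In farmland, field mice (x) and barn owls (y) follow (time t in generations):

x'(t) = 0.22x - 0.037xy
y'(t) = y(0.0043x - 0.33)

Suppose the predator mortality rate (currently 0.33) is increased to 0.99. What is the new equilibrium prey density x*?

At the interior fixed point, setting dy/dt = 0 with y > 0 fixes x* = (predator death rate)/(xy coefficient) — independent of the other coefficients.
With the change, x* = 0.99/0.0043 = 230; it rises from 76.7.

x* ≈ 230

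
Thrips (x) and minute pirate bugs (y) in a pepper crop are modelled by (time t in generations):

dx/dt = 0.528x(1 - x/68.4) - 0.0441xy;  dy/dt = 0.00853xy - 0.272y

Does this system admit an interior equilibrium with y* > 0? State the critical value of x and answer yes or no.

The predator equation gives dy/dt > 0 only when x > 0.272/0.00853 = 31.9.
Without the predator, x → K = 68.4. Since 68.4 > 31.9, the predator can invade and persist.

Threshold x = 31.9; K > 31.9, so yes, the predator persists.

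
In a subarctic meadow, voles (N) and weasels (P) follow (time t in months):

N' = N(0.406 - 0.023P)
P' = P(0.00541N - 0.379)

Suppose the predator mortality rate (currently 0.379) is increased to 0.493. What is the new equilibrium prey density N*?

At the interior fixed point, setting dP/dt = 0 with P > 0 fixes N* = (predator death rate)/(NP coefficient) — independent of the other coefficients.
With the change, N* = 0.493/0.00541 = 91.1; it rises from 70.1.

N* ≈ 91.1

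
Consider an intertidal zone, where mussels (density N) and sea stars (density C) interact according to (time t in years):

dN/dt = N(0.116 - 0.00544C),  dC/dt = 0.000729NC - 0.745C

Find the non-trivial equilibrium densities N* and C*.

Set dC/dt = 0 with C > 0: 0.000729N - 0.745 = 0, so N* = 0.745/0.000729 = 1020.
Set dN/dt = 0 with N > 0: 0.116 - 0.00544C = 0, so C* = 0.116/0.00544 = 21.3.

N* ≈ 1020, C* ≈ 21.3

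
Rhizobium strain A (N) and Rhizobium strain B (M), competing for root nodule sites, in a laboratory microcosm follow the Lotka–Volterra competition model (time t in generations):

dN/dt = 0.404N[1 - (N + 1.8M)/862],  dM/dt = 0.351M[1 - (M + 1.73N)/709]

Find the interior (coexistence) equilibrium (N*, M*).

Setting both brackets to zero gives the nullclines N + 1.8M = 862 and 1.73N + M = 709.
Substituting M = 709 - 1.73N into the first: N(1 - 1.8·1.73) = 862 - 1.8·709.
So N* = -414/-2.11 = 196, and then M* = 709 - 1.73·196 = 370.

N* ≈ 196, M* ≈ 370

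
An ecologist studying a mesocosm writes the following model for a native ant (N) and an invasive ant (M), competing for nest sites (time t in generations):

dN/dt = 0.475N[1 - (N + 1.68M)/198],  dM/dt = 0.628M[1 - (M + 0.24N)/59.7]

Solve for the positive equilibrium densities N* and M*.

N* ≈ 164, M* ≈ 20.4

Setting both brackets to zero gives the nullclines N + 1.68M = 198 and 0.24N + M = 59.7.
Substituting M = 59.7 - 0.24N into the first: N(1 - 1.68·0.24) = 198 - 1.68·59.7.
So N* = 97.7/0.597 = 164, and then M* = 59.7 - 0.24·164 = 20.4.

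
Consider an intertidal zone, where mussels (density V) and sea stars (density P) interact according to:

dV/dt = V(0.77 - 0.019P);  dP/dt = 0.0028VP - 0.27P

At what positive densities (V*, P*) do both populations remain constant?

V* ≈ 96.4, P* ≈ 40.5

Set dP/dt = 0 with P > 0: 0.0028V - 0.27 = 0, so V* = 0.27/0.0028 = 96.4.
Set dV/dt = 0 with V > 0: 0.77 - 0.019P = 0, so P* = 0.77/0.019 = 40.5.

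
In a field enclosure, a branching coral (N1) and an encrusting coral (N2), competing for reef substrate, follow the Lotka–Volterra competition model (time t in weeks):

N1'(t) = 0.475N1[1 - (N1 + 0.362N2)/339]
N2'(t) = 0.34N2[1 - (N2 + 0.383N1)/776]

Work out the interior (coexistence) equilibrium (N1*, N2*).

N1* ≈ 67.4, N2* ≈ 750

Setting both brackets to zero gives the nullclines N1 + 0.362N2 = 339 and 0.383N1 + N2 = 776.
Substituting N2 = 776 - 0.383N1 into the first: N1(1 - 0.362·0.383) = 339 - 0.362·776.
So N1* = 58.1/0.861 = 67.4, and then N2* = 776 - 0.383·67.4 = 750.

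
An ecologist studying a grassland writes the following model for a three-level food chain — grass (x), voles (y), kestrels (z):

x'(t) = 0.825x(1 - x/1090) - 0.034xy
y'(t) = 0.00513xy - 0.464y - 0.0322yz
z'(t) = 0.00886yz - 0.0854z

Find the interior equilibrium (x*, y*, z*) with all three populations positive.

From dz/dt = 0: 0.00886y* = 0.0854, so y* = 9.64.
From dx/dt = 0: 0.825(1 - x*/1090) = 0.034·9.64, giving x* = 1090·(1 - 0.397) = 657.
From dy/dt = 0: 0.00513·657 - 0.464 = 0.0322z*, so z* = 2.91/0.0322 = 90.3.

x* ≈ 657, y* ≈ 9.64, z* ≈ 90.3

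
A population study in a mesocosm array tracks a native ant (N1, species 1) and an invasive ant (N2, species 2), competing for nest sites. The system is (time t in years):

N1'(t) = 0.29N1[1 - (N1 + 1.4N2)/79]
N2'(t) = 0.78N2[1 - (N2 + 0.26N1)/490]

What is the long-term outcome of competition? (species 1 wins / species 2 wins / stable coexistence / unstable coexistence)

Compare the nullcline intercepts: K1/α12 = 79/1.4 = 56.4 < K2 = 490; K2/α21 = 490/0.26 = 1880 > K1 = 79.
Since the inequalities point opposite ways, species 2 can invade but species 1 cannot.

species 2 excludes species 1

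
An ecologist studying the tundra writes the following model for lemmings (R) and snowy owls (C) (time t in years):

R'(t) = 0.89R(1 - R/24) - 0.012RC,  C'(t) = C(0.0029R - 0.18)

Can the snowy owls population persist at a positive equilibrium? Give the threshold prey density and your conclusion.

Threshold R = 62.1; K < 62.1, so no, the predator goes extinct.

The predator equation gives dC/dt > 0 only when R > 0.18/0.0029 = 62.1.
Without the predator, R → K = 24. Since 24 < 62.1, the predator cannot invade.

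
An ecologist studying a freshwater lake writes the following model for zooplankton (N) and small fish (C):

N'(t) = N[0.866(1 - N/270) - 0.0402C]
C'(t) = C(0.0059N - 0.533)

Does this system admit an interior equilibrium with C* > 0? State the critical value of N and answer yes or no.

The predator equation gives dC/dt > 0 only when N > 0.533/0.0059 = 90.3.
Without the predator, N → K = 270. Since 270 > 90.3, the predator can invade and persist.

Threshold N = 90.3; K > 90.3, so yes, the predator persists.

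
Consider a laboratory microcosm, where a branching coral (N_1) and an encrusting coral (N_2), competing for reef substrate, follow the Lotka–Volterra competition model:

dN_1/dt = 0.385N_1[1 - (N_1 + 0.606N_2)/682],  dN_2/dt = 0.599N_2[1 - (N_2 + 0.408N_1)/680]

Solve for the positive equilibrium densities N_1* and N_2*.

N_1* ≈ 359, N_2* ≈ 534

Setting both brackets to zero gives the nullclines N_1 + 0.606N_2 = 682 and 0.408N_1 + N_2 = 680.
Substituting N_2 = 680 - 0.408N_1 into the first: N_1(1 - 0.606·0.408) = 682 - 0.606·680.
So N_1* = 270/0.753 = 359, and then N_2* = 680 - 0.408·359 = 534.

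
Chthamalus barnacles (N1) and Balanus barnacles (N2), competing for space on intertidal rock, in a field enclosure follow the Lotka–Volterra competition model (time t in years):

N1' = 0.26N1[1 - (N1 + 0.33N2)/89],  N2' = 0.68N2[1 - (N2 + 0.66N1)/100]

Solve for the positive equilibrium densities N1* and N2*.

Setting both brackets to zero gives the nullclines N1 + 0.33N2 = 89 and 0.66N1 + N2 = 100.
Substituting N2 = 100 - 0.66N1 into the first: N1(1 - 0.33·0.66) = 89 - 0.33·100.
So N1* = 56/0.782 = 71.6, and then N2* = 100 - 0.66·71.6 = 52.7.

N1* ≈ 71.6, N2* ≈ 52.7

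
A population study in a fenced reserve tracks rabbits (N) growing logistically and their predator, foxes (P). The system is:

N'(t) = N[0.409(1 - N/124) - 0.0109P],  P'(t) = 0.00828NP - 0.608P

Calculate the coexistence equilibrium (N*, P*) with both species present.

N* ≈ 73.4, P* ≈ 15.3

From dP/dt = 0 with P > 0: 0.00828N* = 0.608, so N* = 73.4.
Substitute into dN/dt = 0: 0.409(1 - 73.4/124) = 0.0109P*.
The bracket is 0.408, giving P* = 0.167/0.0109 = 15.3.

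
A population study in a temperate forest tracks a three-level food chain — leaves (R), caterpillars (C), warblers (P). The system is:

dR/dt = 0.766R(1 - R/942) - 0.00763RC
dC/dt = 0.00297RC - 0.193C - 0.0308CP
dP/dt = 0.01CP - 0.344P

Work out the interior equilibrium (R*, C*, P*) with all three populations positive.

R* ≈ 619, C* ≈ 34.4, P* ≈ 53.4

From dP/dt = 0: 0.01C* = 0.344, so C* = 34.4.
From dR/dt = 0: 0.766(1 - R*/942) = 0.00763·34.4, giving R* = 942·(1 - 0.343) = 619.
From dC/dt = 0: 0.00297·619 - 0.193 = 0.0308P*, so P* = 1.65/0.0308 = 53.4.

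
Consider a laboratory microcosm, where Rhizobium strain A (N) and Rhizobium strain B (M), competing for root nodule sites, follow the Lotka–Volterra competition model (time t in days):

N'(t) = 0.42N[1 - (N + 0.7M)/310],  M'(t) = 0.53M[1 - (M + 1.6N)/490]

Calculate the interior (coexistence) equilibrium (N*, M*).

Setting both brackets to zero gives the nullclines N + 0.7M = 310 and 1.6N + M = 490.
Substituting M = 490 - 1.6N into the first: N(1 - 0.7·1.6) = 310 - 0.7·490.
So N* = -33/-0.12 = 275, and then M* = 490 - 1.6·275 = 50.

N* ≈ 275, M* ≈ 50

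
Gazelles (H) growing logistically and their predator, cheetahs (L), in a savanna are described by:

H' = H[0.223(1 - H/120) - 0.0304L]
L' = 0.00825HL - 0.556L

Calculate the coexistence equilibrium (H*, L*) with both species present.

H* ≈ 67.4, L* ≈ 3.22

From dL/dt = 0 with L > 0: 0.00825H* = 0.556, so H* = 67.4.
Substitute into dH/dt = 0: 0.223(1 - 67.4/120) = 0.0304L*.
The bracket is 0.438, giving L* = 0.0978/0.0304 = 3.22.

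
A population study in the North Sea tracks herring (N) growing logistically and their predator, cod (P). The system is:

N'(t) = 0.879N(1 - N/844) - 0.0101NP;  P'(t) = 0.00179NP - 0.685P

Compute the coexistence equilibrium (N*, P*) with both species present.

N* ≈ 383, P* ≈ 47.6

From dP/dt = 0 with P > 0: 0.00179N* = 0.685, so N* = 383.
Substitute into dN/dt = 0: 0.879(1 - 383/844) = 0.0101P*.
The bracket is 0.547, giving P* = 0.48/0.0101 = 47.6.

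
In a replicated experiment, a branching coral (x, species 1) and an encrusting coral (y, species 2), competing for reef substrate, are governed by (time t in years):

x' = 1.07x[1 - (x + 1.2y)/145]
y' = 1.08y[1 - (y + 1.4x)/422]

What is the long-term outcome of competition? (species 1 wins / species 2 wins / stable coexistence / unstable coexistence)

Compare the nullcline intercepts: K1/α12 = 145/1.2 = 121 < K2 = 422; K2/α21 = 422/1.4 = 301 > K1 = 145.
Since the inequalities point opposite ways, species 2 can invade but species 1 cannot.

species 2 excludes species 1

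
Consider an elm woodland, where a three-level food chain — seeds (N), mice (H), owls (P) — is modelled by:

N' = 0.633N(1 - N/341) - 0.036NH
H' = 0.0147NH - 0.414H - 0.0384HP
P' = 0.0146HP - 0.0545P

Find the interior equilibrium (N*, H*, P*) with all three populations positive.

N* ≈ 269, H* ≈ 3.73, P* ≈ 92

From dP/dt = 0: 0.0146H* = 0.0545, so H* = 3.73.
From dN/dt = 0: 0.633(1 - N*/341) = 0.036·3.73, giving N* = 341·(1 - 0.212) = 269.
From dH/dt = 0: 0.0147·269 - 0.414 = 0.0384P*, so P* = 3.53/0.0384 = 92.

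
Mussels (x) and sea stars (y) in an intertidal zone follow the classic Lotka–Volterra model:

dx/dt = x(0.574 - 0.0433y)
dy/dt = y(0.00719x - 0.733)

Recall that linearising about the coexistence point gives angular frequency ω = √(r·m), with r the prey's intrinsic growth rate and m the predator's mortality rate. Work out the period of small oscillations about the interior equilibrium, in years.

Here r = 0.574 and m = 0.733, so r·m = 0.421.
ω = √0.421 = 0.649 per year, hence T = 2π/ω ≈ 9.69 years.

T ≈ 9.69 years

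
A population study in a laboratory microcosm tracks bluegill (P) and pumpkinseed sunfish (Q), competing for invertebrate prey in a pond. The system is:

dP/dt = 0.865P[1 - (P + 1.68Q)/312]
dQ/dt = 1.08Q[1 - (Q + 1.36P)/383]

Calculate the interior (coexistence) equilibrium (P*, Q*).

Setting both brackets to zero gives the nullclines P + 1.68Q = 312 and 1.36P + Q = 383.
Substituting Q = 383 - 1.36P into the first: P(1 - 1.68·1.36) = 312 - 1.68·383.
So P* = -331/-1.28 = 258, and then Q* = 383 - 1.36·258 = 32.2.

P* ≈ 258, Q* ≈ 32.2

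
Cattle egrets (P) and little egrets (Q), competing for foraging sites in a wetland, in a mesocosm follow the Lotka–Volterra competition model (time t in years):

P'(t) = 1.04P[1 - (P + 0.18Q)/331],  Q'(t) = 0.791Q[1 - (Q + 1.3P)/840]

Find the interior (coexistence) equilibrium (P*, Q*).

Setting both brackets to zero gives the nullclines P + 0.18Q = 331 and 1.3P + Q = 840.
Substituting Q = 840 - 1.3P into the first: P(1 - 0.18·1.3) = 331 - 0.18·840.
So P* = 180/0.766 = 235, and then Q* = 840 - 1.3·235 = 535.

P* ≈ 235, Q* ≈ 535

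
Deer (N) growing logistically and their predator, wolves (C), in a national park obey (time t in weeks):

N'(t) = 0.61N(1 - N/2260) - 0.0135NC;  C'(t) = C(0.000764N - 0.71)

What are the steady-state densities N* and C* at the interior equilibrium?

From dC/dt = 0 with C > 0: 0.000764N* = 0.71, so N* = 929.
Substitute into dN/dt = 0: 0.61(1 - 929/2260) = 0.0135C*.
The bracket is 0.589, giving C* = 0.359/0.0135 = 26.6.

N* ≈ 929, C* ≈ 26.6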